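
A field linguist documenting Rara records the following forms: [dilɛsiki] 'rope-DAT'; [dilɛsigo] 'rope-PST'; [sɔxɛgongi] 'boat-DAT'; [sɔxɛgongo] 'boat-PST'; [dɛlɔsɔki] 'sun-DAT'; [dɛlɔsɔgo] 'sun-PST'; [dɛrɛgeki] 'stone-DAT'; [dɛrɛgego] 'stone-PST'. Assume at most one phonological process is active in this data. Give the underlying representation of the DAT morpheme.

/-ki/

The DAT suffix surfaces as [-gi] and [-ki], depending on the final segment of the stem.
The PST suffix, which begins with [g], is invariant after every stem; so [g] is not altered by any rule here.
So the underlying form is /-ki/, and voiceless stops become voiced after a nasal.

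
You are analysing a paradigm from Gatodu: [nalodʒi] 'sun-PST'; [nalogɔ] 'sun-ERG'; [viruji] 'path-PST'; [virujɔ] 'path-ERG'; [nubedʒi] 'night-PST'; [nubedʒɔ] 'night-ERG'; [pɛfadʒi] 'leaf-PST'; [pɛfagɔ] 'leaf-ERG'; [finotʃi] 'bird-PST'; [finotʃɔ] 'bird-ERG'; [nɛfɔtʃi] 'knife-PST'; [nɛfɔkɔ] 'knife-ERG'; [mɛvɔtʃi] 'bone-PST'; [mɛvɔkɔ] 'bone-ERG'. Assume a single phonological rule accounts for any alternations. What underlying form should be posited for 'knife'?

/nɛfɔk/

'knife' shows [tʃ] ~ [k] at the end of the stem ([nɛfɔtʃi] vs [nɛfɔkɔ]).
But 'bird' keeps [tʃ] in both environments ([finotʃi], [finotʃɔ]), so there is no rule changing /tʃ/ to [k] before the ERG suffix.
The underlying segment must be /k/; /k/ and /g/ become palato-alveolar [tʃ] and [dʒ] before a front vowel, yielding [tʃ] there.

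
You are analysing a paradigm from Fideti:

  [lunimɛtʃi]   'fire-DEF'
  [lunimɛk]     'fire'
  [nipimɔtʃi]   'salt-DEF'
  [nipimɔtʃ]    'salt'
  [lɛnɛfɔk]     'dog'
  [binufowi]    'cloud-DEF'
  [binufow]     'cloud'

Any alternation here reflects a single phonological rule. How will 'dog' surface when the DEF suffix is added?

The stem for 'fire' ends in [tʃ] in [lunimɛtʃi] but [k] in [lunimɛk].
Compare 'salt', with invariant [tʃ] in [nipimɔtʃi] and [nipimɔtʃ]: an analysis with underlying /tʃ/ and a rule producing [k] in isolation would wrongly predict alternation here too.
The underlying segment must be /k/; /k/ becomes palato-alveolar [tʃ] before a front vowel, yielding [tʃ] there.
The one attested form of 'dog', [lɛnɛfɔk], shows underlying /lɛnɛfɔk/. Applying the same rule before a front vowel gives [lɛnɛfɔtʃi].

[lɛnɛfɔtʃi]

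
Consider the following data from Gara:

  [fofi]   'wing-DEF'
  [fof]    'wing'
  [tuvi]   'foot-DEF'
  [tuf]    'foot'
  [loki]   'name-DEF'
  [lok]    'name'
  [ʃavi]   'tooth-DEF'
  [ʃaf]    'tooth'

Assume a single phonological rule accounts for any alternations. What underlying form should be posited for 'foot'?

In [tuvi] and [tuf] the final segment of 'foot' alternates: [v] ~ [f].
The stem 'wing' ([fofi], [fof]) shows [f] unchanged in both environments, so [f] cannot be basic with [v] derived before the DEF suffix.
The underlying segment must be /v/; voiced obstruents become voiceless word-finally, yielding [f] there.
So 'foot' = /tuv/.

/tuv/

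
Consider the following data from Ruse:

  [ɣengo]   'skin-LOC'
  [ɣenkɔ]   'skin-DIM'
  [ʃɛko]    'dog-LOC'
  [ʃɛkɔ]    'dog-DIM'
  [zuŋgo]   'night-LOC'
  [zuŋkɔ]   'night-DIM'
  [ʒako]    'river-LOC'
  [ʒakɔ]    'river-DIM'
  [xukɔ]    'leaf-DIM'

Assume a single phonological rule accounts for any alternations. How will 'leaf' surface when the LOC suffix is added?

The LOC suffix surfaces as [-go] and [-ko], depending on the final segment of the stem.
By contrast the DIM suffix keeps its initial [k] throughout — that segment must be underlying.
The LOC suffix is therefore /-go/ underlyingly, with post-vocalic devoicing: voiced stops become voiceless after a vowel.
After 'leaf', which ends in a vowel, the suffix surfaces as [-ko], giving [xuko].

[xuko]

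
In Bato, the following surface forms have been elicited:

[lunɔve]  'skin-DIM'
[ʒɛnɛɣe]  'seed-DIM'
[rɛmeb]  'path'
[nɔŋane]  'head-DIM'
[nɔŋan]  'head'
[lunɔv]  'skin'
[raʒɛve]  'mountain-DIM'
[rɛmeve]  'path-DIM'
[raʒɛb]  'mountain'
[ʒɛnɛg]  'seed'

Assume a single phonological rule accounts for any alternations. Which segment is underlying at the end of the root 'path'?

/b/

In [rɛmeb] and [rɛmeve] the final segment of 'path' alternates: [b] ~ [v].
If /v/ were underlying and a rule turned it into [b] in isolation, 'skin' would also alternate; but it has [v] in both [lunɔv] and [lunɔve].
The underlying segment must be /b/; voiced stops become fricatives between vowels, yielding [v] there.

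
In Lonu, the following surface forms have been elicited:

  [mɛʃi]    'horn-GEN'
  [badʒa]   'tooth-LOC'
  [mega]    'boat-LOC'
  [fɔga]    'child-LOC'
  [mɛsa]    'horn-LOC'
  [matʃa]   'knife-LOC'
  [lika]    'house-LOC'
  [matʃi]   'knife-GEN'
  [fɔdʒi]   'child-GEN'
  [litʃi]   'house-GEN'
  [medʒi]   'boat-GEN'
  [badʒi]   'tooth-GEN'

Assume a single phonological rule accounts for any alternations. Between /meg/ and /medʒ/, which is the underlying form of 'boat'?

/meg/

The stem for 'boat' ends in [g] in [mega] but [dʒ] in [medʒi].
But 'tooth' keeps [dʒ] in both environments ([badʒa], [badʒi]), so there is no rule changing /dʒ/ to [g] before the LOC suffix.
The underlying segment must be /g/; /k/, /g/ and /s/ become palato-alveolar [tʃ], [dʒ] and [ʃ] before a front vowel, yielding [dʒ] there.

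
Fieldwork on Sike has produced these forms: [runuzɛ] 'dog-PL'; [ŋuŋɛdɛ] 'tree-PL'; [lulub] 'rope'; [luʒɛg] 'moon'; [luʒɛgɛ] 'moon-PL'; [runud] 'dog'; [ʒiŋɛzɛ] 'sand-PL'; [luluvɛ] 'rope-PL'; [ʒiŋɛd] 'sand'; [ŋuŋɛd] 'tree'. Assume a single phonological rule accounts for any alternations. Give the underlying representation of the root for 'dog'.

/runuz/

'dog' shows [d] ~ [z] at the end of the stem ([runud] vs [runuzɛ]).
If /d/ were underlying and a rule turned it into [z] before the PL suffix, 'tree' would also alternate; but it has [d] in both [ŋuŋɛd] and [ŋuŋɛdɛ].
The underlying segment must be /z/; voiced fricatives become stops word-finally, yielding [d] there.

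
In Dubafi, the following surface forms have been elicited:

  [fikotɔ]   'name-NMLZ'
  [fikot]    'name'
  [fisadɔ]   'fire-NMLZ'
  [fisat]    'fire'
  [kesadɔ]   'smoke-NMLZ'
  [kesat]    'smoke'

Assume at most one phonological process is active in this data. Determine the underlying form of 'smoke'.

/kesad/

The stem for 'smoke' ends in [d] in [kesadɔ] but [t] in [kesat].
If /t/ were underlying and a rule turned it into [d] before the NMLZ suffix, 'name' would also alternate; but it has [t] in both [fikotɔ] and [fikot].
So /d/ is underlying, and a rule of word-final obstruent devoicing — voiced obstruents become voiceless word-finally — gives [t].
So 'smoke' = /kesad/.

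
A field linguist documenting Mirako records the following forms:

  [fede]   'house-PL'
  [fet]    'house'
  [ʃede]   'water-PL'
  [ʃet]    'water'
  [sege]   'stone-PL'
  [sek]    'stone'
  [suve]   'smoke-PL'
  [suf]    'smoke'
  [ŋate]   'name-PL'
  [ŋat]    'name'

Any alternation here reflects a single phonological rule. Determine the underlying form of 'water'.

/ʃed/

The root 'water' surfaces as [ʃede] and [ʃet], with a stem-final [d] ~ [t] alternation.
But 'name' keeps [t] in both environments ([ŋate], [ŋat]), so there is no rule changing /t/ to [d] before the PL suffix.
The alternation reflects word-final obstruent devoicing: voiced obstruents become voiceless word-finally. /d/ is underlying.
So 'water' = /ʃed/.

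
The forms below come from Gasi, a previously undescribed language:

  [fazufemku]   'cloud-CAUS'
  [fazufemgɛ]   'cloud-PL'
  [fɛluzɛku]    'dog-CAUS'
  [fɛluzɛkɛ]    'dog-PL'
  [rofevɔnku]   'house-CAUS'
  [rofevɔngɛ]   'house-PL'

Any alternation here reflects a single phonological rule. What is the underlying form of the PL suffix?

The PL suffix surfaces as [-gɛ] and [-kɛ], depending on the final segment of the stem.
The CAUS suffix, which begins with [k], is invariant after every stem; so [k] is not altered by any rule here.
The PL suffix is therefore /-gɛ/ underlyingly, with post-vocalic devoicing: voiced stops become voiceless after a vowel.

/-gɛ/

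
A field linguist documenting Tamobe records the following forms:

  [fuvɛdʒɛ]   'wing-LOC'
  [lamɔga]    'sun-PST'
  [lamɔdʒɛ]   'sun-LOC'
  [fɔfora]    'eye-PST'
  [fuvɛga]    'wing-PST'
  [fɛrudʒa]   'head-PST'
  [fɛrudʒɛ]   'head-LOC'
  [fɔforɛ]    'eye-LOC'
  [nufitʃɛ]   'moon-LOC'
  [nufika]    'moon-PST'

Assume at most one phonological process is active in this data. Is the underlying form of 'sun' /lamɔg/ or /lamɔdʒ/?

/lamɔg/

'sun' shows [dʒ] ~ [g] at the end of the stem ([lamɔdʒɛ] vs [lamɔga]).
The stem 'head' ([fɛrudʒɛ], [fɛrudʒa]) shows [dʒ] unchanged in both environments, so [dʒ] cannot be basic with [g] derived before the PST suffix.
So /g/ is underlying, and a rule of palatalization before a front vowel — /k/ and /g/ become palato-alveolar [tʃ] and [dʒ] before a front vowel — gives [dʒ].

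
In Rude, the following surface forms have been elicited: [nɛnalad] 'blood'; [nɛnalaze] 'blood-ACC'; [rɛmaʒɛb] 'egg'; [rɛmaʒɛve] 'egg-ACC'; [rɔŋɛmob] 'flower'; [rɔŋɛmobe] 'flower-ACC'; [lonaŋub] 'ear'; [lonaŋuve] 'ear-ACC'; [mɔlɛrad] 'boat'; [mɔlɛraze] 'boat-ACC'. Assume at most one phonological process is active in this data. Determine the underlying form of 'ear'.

The root 'ear' surfaces as [lonaŋub] and [lonaŋuve], with a stem-final [b] ~ [v] alternation.
Compare 'flower', with invariant [b] in [rɔŋɛmob] and [rɔŋɛmobe]: an analysis with underlying /b/ and a rule producing [v] before the ACC suffix would wrongly predict alternation here too.
So /v/ is underlying, and a rule of word-final hardening — voiced fricatives become stops word-finally — gives [b].

/lonaŋuv/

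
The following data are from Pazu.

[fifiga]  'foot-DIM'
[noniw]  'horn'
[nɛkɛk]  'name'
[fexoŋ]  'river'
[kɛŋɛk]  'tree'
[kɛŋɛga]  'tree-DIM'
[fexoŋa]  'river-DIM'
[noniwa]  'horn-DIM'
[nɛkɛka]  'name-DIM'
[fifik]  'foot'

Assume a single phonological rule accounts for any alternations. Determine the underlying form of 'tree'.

/kɛŋɛg/

The stem for 'tree' ends in [g] in [kɛŋɛga] but [k] in [kɛŋɛk].
The stem 'name' ([nɛkɛka], [nɛkɛk]) shows [k] unchanged in both environments, so [k] cannot be basic with [g] derived before the DIM suffix.
So /g/ is underlying, and a rule of word-final obstruent devoicing — voiced obstruents become voiceless word-finally — gives [k].
The underlying form of 'tree' is therefore /kɛŋɛg/.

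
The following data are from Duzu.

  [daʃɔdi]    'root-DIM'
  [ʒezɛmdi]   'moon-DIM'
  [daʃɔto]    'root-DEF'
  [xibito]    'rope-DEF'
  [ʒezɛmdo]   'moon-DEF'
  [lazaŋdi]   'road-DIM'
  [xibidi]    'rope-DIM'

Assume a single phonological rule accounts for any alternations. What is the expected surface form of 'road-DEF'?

The DEF morpheme has two allomorphs, [-do] and [-to].
The DIM suffix, which begins with [d], is invariant after every stem; so [d] is not altered by any rule here.
So the underlying form is /-to/, and voiceless stops become voiced after a nasal.
After 'road', which ends in a nasal, the suffix surfaces as [-do], giving [lazaŋdo].

[lazaŋdo]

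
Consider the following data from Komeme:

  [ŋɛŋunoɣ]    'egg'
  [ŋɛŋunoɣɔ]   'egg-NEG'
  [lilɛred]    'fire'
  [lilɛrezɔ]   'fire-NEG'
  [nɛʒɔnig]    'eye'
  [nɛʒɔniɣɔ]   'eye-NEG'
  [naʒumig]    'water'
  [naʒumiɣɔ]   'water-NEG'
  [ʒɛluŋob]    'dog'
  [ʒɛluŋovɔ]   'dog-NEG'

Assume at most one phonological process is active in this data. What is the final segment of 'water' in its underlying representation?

/g/

'water' shows [g] ~ [ɣ] at the end of the stem ([naʒumig] vs [naʒumiɣɔ]).
If /ɣ/ were underlying and a rule turned it into [g] in isolation, 'egg' would also alternate; but it has [ɣ] in both [ŋɛŋunoɣ] and [ŋɛŋunoɣɔ].
The underlying segment must be /g/; voiced stops become fricatives between vowels, yielding [ɣ] there.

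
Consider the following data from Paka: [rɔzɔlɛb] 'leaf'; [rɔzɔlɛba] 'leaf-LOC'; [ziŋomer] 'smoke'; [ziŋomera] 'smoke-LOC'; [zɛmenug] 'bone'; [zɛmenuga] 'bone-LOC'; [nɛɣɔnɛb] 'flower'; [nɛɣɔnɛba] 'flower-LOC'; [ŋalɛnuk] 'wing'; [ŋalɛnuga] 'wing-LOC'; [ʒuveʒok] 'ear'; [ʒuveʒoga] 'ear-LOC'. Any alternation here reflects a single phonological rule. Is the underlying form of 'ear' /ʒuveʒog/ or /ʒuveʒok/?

The root 'ear' surfaces as [ʒuveʒok] and [ʒuveʒoga], with a stem-final [k] ~ [g] alternation.
But 'bone' keeps [g] in both environments ([zɛmenug], [zɛmenuga]), so there is no rule changing /g/ to [k] in isolation.
The alternation reflects intervocalic voicing: voiceless stops become voiced between vowels. /k/ is underlying.

/ʒuveʒok/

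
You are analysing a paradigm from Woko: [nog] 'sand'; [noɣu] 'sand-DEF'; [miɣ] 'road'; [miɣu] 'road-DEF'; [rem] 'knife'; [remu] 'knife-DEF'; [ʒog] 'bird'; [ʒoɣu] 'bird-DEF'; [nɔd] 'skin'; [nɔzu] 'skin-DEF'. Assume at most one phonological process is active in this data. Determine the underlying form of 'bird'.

/ʒog/

In [ʒog] and [ʒoɣu] the final segment of 'bird' alternates: [g] ~ [ɣ].
The stem 'road' ([miɣ], [miɣu]) shows [ɣ] unchanged in both environments, so [ɣ] cannot be basic with [g] derived in isolation.
The alternation reflects intervocalic spirantization: voiced stops become fricatives between vowels. /g/ is underlying.
The underlying form of 'bird' is therefore /ʒog/.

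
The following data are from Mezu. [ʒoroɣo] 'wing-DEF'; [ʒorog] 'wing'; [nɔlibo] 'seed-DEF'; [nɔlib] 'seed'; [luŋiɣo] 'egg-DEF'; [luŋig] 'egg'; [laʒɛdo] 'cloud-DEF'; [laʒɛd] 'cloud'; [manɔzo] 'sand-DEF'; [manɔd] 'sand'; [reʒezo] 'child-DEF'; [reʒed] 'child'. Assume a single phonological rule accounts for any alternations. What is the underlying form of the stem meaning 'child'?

/reʒez/

'child' shows [z] ~ [d] at the end of the stem ([reʒezo] vs [reʒed]).
If /d/ were underlying and a rule turned it into [z] before the DEF suffix, 'cloud' would also alternate; but it has [d] in both [laʒɛdo] and [laʒɛd].
The alternation reflects word-final hardening: voiced fricatives become stops word-finally. /z/ is underlying.
Hence 'child' is /reʒez/ underlyingly.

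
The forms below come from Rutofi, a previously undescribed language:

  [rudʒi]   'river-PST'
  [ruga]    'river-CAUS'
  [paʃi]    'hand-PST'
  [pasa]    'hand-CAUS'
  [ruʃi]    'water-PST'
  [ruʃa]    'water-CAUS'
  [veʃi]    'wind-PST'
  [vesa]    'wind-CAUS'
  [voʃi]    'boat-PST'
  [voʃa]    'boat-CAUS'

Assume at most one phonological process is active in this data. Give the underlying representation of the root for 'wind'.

The stem for 'wind' ends in [ʃ] in [veʃi] but [s] in [vesa].
Compare 'boat', with invariant [ʃ] in [voʃi] and [voʃa]: an analysis with underlying /ʃ/ and a rule producing [s] before the CAUS suffix would wrongly predict alternation here too.
The underlying segment must be /s/; /g/ and /s/ become palato-alveolar [dʒ] and [ʃ] before a front vowel, yielding [ʃ] there.
Hence 'wind' is /ves/ underlyingly.

/ves/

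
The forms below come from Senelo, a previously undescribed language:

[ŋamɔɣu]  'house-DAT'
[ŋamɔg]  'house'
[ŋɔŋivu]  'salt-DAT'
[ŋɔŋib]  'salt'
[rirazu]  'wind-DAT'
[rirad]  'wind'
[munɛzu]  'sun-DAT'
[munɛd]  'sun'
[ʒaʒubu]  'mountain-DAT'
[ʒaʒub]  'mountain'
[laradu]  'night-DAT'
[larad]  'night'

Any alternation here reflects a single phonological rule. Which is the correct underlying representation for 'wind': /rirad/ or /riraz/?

/riraz/

The stem for 'wind' ends in [z] in [rirazu] but [d] in [rirad].
If /d/ were underlying and a rule turned it into [z] before the DAT suffix, 'night' would also alternate; but it has [d] in both [laradu] and [larad].
The underlying segment must be /z/; voiced fricatives become stops word-finally, yielding [d] there.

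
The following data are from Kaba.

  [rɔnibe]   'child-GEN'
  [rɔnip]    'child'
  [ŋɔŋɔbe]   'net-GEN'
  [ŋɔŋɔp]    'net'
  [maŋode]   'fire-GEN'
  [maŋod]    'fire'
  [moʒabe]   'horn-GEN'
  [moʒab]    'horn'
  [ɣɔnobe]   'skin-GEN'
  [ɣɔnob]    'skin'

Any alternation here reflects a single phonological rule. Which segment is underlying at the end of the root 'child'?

The root 'child' surfaces as [rɔnibe] and [rɔnip], with a stem-final [b] ~ [p] alternation.
The stem 'horn' ([moʒabe], [moʒab]) shows [b] unchanged in both environments, so [b] cannot be basic with [p] derived in isolation.
The underlying segment must be /p/; voiceless stops become voiced between vowels, yielding [b] there.

/p/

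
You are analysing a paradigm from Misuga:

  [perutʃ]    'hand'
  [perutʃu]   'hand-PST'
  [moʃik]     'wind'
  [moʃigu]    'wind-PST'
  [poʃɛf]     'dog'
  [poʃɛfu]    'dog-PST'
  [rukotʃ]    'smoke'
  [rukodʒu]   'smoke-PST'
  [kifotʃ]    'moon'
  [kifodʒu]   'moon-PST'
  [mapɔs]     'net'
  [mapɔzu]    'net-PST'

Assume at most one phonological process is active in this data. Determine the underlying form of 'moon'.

The stem for 'moon' ends in [tʃ] in [kifotʃ] but [dʒ] in [kifodʒu].
The stem 'hand' ([perutʃ], [perutʃu]) shows [tʃ] unchanged in both environments, so [tʃ] cannot be basic with [dʒ] derived before the PST suffix.
The underlying segment must be /dʒ/; voiced obstruents become voiceless word-finally, yielding [tʃ] there.
So 'moon' = /kifodʒ/.

/kifodʒ/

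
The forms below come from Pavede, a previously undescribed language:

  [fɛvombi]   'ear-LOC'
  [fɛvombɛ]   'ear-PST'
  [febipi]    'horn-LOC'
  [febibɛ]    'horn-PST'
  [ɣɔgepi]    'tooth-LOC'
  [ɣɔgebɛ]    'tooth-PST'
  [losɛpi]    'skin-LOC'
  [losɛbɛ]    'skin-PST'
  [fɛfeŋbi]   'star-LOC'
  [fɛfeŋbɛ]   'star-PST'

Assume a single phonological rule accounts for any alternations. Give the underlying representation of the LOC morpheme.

/-pi/

The LOC suffix surfaces as [-bi] and [-pi], depending on the final segment of the stem.
By contrast the PST suffix keeps its initial [b] throughout — that segment must be underlying.
So the underlying form is /-pi/, and voiceless stops become voiced after a nasal.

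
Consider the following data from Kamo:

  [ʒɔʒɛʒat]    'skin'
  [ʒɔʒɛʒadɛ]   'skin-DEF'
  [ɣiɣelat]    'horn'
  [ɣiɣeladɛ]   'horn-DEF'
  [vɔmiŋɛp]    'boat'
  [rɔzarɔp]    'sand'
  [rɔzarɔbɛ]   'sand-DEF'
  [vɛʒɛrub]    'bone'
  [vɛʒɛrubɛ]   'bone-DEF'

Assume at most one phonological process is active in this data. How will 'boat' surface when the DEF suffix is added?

[vɔmiŋɛbɛ]

In [rɔzarɔp] and [rɔzarɔbɛ] the final segment of 'sand' alternates: [p] ~ [b].
Compare 'bone', with invariant [b] in [vɛʒɛrub] and [vɛʒɛrubɛ]: an analysis with underlying /b/ and a rule producing [p] in isolation would wrongly predict alternation here too.
Therefore /p/ is basic and [b] is derived by intervocalic voicing (voiceless stops become voiced between vowels).
The one attested form of 'boat', [vɔmiŋɛp], shows underlying /vɔmiŋɛp/. Applying the same rule between vowels gives [vɔmiŋɛbɛ].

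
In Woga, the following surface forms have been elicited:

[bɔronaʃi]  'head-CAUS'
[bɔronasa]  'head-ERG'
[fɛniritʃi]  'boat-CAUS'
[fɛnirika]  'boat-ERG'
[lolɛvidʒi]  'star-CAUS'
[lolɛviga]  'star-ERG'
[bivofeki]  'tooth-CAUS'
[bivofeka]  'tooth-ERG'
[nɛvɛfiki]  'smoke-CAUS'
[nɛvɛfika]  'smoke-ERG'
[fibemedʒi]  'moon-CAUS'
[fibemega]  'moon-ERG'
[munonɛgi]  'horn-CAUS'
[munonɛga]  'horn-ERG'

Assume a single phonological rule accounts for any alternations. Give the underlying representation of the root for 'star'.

In [lolɛvidʒi] and [lolɛviga] the final segment of 'star' alternates: [dʒ] ~ [g].
The stem 'horn' ([munonɛgi], [munonɛga]) shows [g] unchanged in both environments, so [g] cannot be basic with [dʒ] derived before the CAUS suffix.
Therefore /dʒ/ is basic and [g] is derived by depalatalization (palato-alveolar /tʃ/, /dʒ/ and /ʃ/ become [k], [g] and [s] when no front vowel follows).

/lolɛvidʒ/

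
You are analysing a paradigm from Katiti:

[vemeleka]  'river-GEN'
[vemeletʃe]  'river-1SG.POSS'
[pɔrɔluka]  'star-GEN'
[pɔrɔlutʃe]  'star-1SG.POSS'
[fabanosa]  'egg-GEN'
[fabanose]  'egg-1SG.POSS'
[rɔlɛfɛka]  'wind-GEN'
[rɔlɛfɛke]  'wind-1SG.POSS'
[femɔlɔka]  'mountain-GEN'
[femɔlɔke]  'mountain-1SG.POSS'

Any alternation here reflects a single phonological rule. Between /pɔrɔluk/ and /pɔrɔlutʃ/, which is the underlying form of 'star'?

/pɔrɔlutʃ/

In [pɔrɔluka] and [pɔrɔlutʃe] the final segment of 'star' alternates: [k] ~ [tʃ].
The stem 'mountain' ([femɔlɔka], [femɔlɔke]) shows [k] unchanged in both environments, so [k] cannot be basic with [tʃ] derived before the 1SG.POSS suffix.
The alternation reflects depalatalization: palato-alveolar /tʃ/ becomes [k] when no front vowel follows. /tʃ/ is underlying.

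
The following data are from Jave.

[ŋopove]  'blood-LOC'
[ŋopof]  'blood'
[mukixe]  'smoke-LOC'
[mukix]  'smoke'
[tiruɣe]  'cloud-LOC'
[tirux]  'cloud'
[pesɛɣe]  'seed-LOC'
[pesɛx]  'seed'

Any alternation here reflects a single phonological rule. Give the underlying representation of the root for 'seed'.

In [pesɛɣe] and [pesɛx] the final segment of 'seed' alternates: [ɣ] ~ [x].
But 'smoke' keeps [x] in both environments ([mukixe], [mukix]), so there is no rule changing /x/ to [ɣ] before the LOC suffix.
So /ɣ/ is underlying, and a rule of word-final obstruent devoicing — voiced obstruents become voiceless word-finally — gives [x].

/pesɛɣ/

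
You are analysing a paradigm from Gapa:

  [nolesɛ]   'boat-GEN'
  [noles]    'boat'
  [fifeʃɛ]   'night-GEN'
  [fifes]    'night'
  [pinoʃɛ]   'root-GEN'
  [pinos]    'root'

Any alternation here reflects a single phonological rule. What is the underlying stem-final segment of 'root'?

The stem for 'root' ends in [ʃ] in [pinoʃɛ] but [s] in [pinos].
If /s/ were underlying and a rule turned it into [ʃ] before the GEN suffix, 'boat' would also alternate; but it has [s] in both [nolesɛ] and [noles].
The underlying segment must be /ʃ/; palato-alveolar /ʃ/ becomes [s] when no front vowel follows, yielding [s] there.

/ʃ/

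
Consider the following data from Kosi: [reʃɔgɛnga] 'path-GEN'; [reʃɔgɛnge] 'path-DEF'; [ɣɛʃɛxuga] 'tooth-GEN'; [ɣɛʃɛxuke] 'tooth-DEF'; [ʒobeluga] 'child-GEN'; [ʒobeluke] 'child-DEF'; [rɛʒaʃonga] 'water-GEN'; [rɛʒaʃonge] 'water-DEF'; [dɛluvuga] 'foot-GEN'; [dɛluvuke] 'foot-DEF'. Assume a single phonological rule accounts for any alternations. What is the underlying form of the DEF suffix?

/-ke/

The DEF morpheme has two allomorphs, [-ge] and [-ke].
By contrast the GEN suffix keeps its initial [g] throughout — that segment must be underlying.
The DEF suffix is therefore /-ke/ underlyingly, with post-nasal voicing: voiceless stops become voiced after a nasal.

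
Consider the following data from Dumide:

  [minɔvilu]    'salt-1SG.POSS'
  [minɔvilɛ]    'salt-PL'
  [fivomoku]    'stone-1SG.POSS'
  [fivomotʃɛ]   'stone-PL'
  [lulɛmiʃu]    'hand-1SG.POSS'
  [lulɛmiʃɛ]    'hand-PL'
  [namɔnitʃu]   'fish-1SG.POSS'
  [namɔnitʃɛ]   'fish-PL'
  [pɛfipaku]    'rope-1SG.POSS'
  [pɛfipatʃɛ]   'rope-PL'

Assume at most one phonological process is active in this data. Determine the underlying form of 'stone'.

/fivomok/

'stone' shows [k] ~ [tʃ] at the end of the stem ([fivomoku] vs [fivomotʃɛ]).
The stem 'fish' ([namɔnitʃu], [namɔnitʃɛ]) shows [tʃ] unchanged in both environments, so [tʃ] cannot be basic with [k] derived before the 1SG.POSS suffix.
Therefore /k/ is basic and [tʃ] is derived by palatalization before a front vowel (/k/ becomes palato-alveolar [tʃ] before a front vowel).
The underlying form of 'stone' is therefore /fivomok/.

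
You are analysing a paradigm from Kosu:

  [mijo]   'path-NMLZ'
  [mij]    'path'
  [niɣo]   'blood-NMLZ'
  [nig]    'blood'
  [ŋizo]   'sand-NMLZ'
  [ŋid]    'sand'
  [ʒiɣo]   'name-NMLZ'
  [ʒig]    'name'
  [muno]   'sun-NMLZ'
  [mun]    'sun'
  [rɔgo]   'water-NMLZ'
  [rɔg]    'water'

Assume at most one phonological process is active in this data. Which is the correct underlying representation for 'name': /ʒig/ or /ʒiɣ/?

/ʒiɣ/

The stem for 'name' ends in [ɣ] in [ʒiɣo] but [g] in [ʒig].
The stem 'water' ([rɔgo], [rɔg]) shows [g] unchanged in both environments, so [g] cannot be basic with [ɣ] derived before the NMLZ suffix.
So /ɣ/ is underlying, and a rule of word-final hardening — voiced fricatives become stops word-finally — gives [g].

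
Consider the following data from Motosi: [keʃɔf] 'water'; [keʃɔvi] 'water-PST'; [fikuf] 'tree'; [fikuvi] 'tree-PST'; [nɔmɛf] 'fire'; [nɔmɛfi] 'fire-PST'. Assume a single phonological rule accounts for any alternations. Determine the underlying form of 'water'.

The root 'water' surfaces as [keʃɔf] and [keʃɔvi], with a stem-final [f] ~ [v] alternation.
Compare 'fire', with invariant [f] in [nɔmɛf] and [nɔmɛfi]: an analysis with underlying /f/ and a rule producing [v] before the PST suffix would wrongly predict alternation here too.
The underlying segment must be /v/; voiced obstruents become voiceless word-finally, yielding [f] there.

/keʃɔv/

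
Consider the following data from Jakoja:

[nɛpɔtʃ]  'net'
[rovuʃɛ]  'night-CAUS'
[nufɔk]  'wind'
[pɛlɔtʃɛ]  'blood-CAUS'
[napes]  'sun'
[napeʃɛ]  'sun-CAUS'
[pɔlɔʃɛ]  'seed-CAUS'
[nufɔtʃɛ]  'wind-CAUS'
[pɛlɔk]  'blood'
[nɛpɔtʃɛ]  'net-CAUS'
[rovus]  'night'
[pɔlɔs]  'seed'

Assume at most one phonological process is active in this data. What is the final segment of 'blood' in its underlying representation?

In [pɛlɔk] and [pɛlɔtʃɛ] the final segment of 'blood' alternates: [k] ~ [tʃ].
If /tʃ/ were underlying and a rule turned it into [k] in isolation, 'net' would also alternate; but it has [tʃ] in both [nɛpɔtʃ] and [nɛpɔtʃɛ].
The alternation reflects palatalization before a front vowel: /k/ and /s/ become palato-alveolar [tʃ] and [ʃ] before a front vowel. /k/ is underlying.

/k/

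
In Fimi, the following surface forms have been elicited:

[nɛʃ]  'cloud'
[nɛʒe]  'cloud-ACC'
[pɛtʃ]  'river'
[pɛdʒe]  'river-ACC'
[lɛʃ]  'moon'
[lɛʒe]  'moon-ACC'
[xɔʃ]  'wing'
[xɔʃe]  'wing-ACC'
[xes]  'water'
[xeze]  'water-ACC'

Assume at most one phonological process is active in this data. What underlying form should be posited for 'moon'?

In [lɛʃ] and [lɛʒe] the final segment of 'moon' alternates: [ʃ] ~ [ʒ].
The stem 'wing' ([xɔʃ], [xɔʃe]) shows [ʃ] unchanged in both environments, so [ʃ] cannot be basic with [ʒ] derived before the ACC suffix.
The underlying segment must be /ʒ/; voiced obstruents become voiceless word-finally, yielding [ʃ] there.

/lɛʒ/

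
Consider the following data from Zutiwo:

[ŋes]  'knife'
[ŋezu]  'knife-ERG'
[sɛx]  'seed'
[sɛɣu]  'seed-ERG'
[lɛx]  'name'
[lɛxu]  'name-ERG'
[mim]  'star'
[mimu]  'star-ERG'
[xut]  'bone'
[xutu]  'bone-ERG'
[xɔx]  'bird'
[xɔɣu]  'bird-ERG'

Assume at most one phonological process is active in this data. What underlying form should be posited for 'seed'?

'seed' shows [x] ~ [ɣ] at the end of the stem ([sɛx] vs [sɛɣu]).
Compare 'name', with invariant [x] in [lɛx] and [lɛxu]: an analysis with underlying /x/ and a rule producing [ɣ] before the ERG suffix would wrongly predict alternation here too.
The alternation reflects word-final obstruent devoicing: voiced obstruents become voiceless word-finally. /ɣ/ is underlying.

/sɛɣ/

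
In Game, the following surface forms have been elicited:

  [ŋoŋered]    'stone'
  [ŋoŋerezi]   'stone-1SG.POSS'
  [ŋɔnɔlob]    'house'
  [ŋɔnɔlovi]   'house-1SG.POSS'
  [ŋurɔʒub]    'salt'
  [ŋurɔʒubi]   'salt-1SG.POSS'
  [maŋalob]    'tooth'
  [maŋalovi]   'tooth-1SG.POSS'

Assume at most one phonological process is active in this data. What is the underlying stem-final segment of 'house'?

/v/

'house' shows [b] ~ [v] at the end of the stem ([ŋɔnɔlob] vs [ŋɔnɔlovi]).
If /b/ were underlying and a rule turned it into [v] before the 1SG.POSS suffix, 'salt' would also alternate; but it has [b] in both [ŋurɔʒub] and [ŋurɔʒubi].
So /v/ is underlying, and a rule of word-final hardening — voiced fricatives become stops word-finally — gives [b].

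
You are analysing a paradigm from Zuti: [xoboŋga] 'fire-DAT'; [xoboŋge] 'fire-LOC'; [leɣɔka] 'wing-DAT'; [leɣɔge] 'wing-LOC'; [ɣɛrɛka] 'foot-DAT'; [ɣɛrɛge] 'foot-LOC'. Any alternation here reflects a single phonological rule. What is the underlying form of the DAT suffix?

/-ka/

The DAT morpheme has two allomorphs, [-ga] and [-ka].
The LOC suffix, which begins with [g], is invariant after every stem; so [g] is not altered by any rule here.
The DAT suffix is therefore /-ka/ underlyingly, with post-nasal voicing: voiceless stops become voiced after a nasal.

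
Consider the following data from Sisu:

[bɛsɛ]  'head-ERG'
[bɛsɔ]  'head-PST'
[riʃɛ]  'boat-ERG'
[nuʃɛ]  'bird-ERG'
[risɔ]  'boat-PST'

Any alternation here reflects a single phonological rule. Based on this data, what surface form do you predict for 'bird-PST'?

'boat' shows [ʃ] ~ [s] at the end of the stem ([riʃɛ] vs [risɔ]).
Compare 'head', with invariant [s] in [bɛsɛ] and [bɛsɔ]: an analysis with underlying /s/ and a rule producing [ʃ] before the ERG suffix would wrongly predict alternation here too.
So /ʃ/ is underlying, and a rule of depalatalization — palato-alveolar /ʃ/ becomes [s] when no front vowel follows — gives [s].
From [nuʃɛ] the stem 'bird' is /nuʃ/; when no front vowel follows this yields [nusɔ].

[nusɔ]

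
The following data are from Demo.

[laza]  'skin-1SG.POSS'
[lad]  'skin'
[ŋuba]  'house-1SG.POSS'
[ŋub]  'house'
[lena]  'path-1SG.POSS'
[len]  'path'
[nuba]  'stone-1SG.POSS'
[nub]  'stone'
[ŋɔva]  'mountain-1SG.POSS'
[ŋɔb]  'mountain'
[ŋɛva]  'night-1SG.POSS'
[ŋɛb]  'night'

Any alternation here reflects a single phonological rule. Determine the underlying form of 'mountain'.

The stem for 'mountain' ends in [v] in [ŋɔva] but [b] in [ŋɔb].
The stem 'stone' ([nuba], [nub]) shows [b] unchanged in both environments, so [b] cannot be basic with [v] derived before the 1SG.POSS suffix.
So /v/ is underlying, and a rule of word-final hardening — voiced fricatives become stops word-finally — gives [b].
The underlying form of 'mountain' is therefore /ŋɔv/.

/ŋɔv/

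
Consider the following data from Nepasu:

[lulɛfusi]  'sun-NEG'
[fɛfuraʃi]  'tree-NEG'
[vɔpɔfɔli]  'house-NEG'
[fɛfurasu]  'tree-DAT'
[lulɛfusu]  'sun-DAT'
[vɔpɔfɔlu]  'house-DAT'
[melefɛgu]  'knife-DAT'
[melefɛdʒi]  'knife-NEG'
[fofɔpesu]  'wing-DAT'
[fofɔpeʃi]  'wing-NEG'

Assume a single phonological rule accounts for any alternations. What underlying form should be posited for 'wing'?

/fofɔpeʃ/

The root 'wing' surfaces as [fofɔpesu] and [fofɔpeʃi], with a stem-final [s] ~ [ʃ] alternation.
The stem 'sun' ([lulɛfusu], [lulɛfusi]) shows [s] unchanged in both environments, so [s] cannot be basic with [ʃ] derived before the NEG suffix.
The alternation reflects depalatalization: palato-alveolar /dʒ/ and /ʃ/ become [g] and [s] when no front vowel follows. /ʃ/ is underlying.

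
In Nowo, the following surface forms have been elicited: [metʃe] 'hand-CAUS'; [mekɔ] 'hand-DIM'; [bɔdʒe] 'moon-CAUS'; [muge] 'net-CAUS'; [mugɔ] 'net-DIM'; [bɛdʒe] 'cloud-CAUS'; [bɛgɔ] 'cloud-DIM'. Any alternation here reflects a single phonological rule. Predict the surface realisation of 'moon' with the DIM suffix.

'cloud' shows [dʒ] ~ [g] at the end of the stem ([bɛdʒe] vs [bɛgɔ]).
Compare 'net', with invariant [g] in [muge] and [mugɔ]: an analysis with underlying /g/ and a rule producing [dʒ] before the CAUS suffix would wrongly predict alternation here too.
Therefore /dʒ/ is basic and [g] is derived by depalatalization (palato-alveolar /tʃ/ and /dʒ/ become [k] and [g] when no front vowel follows).
The one attested form of 'moon', [bɔdʒe], shows underlying /bɔdʒ/. Applying the same rule when no front vowel follows gives [bɔgɔ].

[bɔgɔ]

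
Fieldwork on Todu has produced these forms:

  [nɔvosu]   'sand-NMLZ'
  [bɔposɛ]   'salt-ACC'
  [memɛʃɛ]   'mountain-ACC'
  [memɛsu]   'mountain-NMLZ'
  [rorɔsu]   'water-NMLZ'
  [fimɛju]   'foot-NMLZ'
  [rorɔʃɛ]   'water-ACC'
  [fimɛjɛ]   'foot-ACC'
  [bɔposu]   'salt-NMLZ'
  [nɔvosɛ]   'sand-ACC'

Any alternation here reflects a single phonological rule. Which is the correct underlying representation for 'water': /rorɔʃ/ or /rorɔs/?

The root 'water' surfaces as [rorɔʃɛ] and [rorɔsu], with a stem-final [ʃ] ~ [s] alternation.
The stem 'sand' ([nɔvosɛ], [nɔvosu]) shows [s] unchanged in both environments, so [s] cannot be basic with [ʃ] derived before the ACC suffix.
The alternation reflects depalatalization: palato-alveolar /ʃ/ becomes [s] when no front vowel follows. /ʃ/ is underlying.

/rorɔʃ/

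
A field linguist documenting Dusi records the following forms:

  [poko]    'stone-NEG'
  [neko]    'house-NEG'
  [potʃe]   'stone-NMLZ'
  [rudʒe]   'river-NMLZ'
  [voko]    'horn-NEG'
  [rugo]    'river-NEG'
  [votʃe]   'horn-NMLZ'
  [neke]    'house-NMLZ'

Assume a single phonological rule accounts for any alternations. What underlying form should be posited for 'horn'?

/votʃ/

The root 'horn' surfaces as [voko] and [votʃe], with a stem-final [k] ~ [tʃ] alternation.
But 'house' keeps [k] in both environments ([neko], [neke]), so there is no rule changing /k/ to [tʃ] before the NMLZ suffix.
The underlying segment must be /tʃ/; palato-alveolar /tʃ/ and /dʒ/ become [k] and [g] when no front vowel follows, yielding [k] there.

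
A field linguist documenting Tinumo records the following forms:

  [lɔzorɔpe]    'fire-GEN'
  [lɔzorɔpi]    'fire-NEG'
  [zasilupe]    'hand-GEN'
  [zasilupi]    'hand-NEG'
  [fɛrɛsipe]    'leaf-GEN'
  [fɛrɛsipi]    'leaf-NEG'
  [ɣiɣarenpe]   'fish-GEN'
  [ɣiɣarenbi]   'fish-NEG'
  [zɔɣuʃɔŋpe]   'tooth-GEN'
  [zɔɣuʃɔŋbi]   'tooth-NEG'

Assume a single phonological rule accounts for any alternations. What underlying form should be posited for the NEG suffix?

/-bi/

The NEG suffix surfaces as [-bi] and [-pi], depending on the final segment of the stem.
The GEN suffix, which begins with [p], is invariant after every stem; so [p] is not altered by any rule here.
So the underlying form is /-bi/, and voiced stops become voiceless after a vowel.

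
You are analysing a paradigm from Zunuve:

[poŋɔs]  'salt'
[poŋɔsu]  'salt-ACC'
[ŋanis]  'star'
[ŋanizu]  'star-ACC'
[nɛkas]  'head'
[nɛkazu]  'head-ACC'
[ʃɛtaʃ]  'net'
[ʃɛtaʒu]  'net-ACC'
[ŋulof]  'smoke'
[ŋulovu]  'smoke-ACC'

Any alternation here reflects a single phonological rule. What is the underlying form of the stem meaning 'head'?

/nɛkaz/

In [nɛkas] and [nɛkazu] the final segment of 'head' alternates: [s] ~ [z].
But 'salt' keeps [s] in both environments ([poŋɔs], [poŋɔsu]), so there is no rule changing /s/ to [z] before the ACC suffix.
The underlying segment must be /z/; voiced obstruents become voiceless word-finally, yielding [s] there.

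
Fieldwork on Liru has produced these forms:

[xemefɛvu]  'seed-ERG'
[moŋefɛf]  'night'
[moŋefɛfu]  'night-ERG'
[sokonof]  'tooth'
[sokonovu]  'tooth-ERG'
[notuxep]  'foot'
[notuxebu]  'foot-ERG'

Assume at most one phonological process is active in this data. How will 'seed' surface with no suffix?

The root 'tooth' surfaces as [sokonof] and [sokonovu], with a stem-final [f] ~ [v] alternation.
If /f/ were underlying and a rule turned it into [v] before the ERG suffix, 'night' would also alternate; but it has [f] in both [moŋefɛf] and [moŋefɛfu].
So /v/ is underlying, and a rule of word-final obstruent devoicing — voiced obstruents become voiceless word-finally — gives [f].
The one attested form of 'seed', [xemefɛvu], shows underlying /xemefɛv/. Applying the same rule word-finally gives [xemefɛf].

[xemefɛf]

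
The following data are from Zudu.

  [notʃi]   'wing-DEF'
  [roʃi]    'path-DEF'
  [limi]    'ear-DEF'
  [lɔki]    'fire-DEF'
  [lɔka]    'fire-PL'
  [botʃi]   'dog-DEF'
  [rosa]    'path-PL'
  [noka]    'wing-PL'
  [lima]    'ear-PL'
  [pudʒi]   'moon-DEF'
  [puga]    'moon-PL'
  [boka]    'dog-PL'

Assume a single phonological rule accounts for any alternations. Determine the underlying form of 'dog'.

The root 'dog' surfaces as [boka] and [botʃi], with a stem-final [k] ~ [tʃ] alternation.
The stem 'fire' ([lɔka], [lɔki]) shows [k] unchanged in both environments, so [k] cannot be basic with [tʃ] derived before the DEF suffix.
The alternation reflects depalatalization: palato-alveolar /tʃ/, /dʒ/ and /ʃ/ become [k], [g] and [s] when no front vowel follows. /tʃ/ is underlying.
Hence 'dog' is /botʃ/ underlyingly.

/botʃ/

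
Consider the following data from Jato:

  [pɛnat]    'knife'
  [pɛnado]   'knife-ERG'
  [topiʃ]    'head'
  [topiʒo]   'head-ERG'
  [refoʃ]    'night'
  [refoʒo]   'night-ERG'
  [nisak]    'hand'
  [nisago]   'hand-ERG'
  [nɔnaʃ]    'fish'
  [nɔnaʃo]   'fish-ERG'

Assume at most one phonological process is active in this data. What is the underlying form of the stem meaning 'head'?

/topiʒ/

The root 'head' surfaces as [topiʃ] and [topiʒo], with a stem-final [ʃ] ~ [ʒ] alternation.
If /ʃ/ were underlying and a rule turned it into [ʒ] before the ERG suffix, 'fish' would also alternate; but it has [ʃ] in both [nɔnaʃ] and [nɔnaʃo].
Therefore /ʒ/ is basic and [ʃ] is derived by word-final obstruent devoicing (voiced obstruents become voiceless word-finally).
The underlying form of 'head' is therefore /topiʒ/.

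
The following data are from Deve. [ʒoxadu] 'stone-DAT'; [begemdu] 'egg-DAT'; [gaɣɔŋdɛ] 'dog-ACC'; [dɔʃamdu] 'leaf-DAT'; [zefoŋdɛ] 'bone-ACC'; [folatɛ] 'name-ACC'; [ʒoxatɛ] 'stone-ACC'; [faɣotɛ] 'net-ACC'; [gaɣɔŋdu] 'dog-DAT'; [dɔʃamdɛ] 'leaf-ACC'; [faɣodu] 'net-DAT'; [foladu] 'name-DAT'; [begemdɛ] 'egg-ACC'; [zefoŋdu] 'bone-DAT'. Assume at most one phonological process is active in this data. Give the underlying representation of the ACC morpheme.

The ACC morpheme has two allomorphs, [-dɛ] and [-tɛ].
By contrast the DAT suffix keeps its initial [d] throughout — that segment must be underlying.
The ACC suffix is therefore /-tɛ/ underlyingly, with post-nasal voicing: voiceless stops become voiced after a nasal.

/-tɛ/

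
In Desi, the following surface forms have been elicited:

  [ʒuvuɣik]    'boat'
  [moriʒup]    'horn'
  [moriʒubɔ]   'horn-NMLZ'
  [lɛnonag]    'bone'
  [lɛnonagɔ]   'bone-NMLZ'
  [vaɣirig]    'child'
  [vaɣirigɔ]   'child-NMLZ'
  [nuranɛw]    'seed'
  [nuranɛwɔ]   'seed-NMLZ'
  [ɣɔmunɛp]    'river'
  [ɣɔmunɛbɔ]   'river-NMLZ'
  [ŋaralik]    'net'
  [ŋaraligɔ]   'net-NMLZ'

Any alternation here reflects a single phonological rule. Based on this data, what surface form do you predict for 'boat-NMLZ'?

[ʒuvuɣigɔ]

In [ŋaralik] and [ŋaraligɔ] the final segment of 'net' alternates: [k] ~ [g].
If /g/ were underlying and a rule turned it into [k] in isolation, 'bone' would also alternate; but it has [g] in both [lɛnonag] and [lɛnonagɔ].
So /k/ is underlying, and a rule of intervocalic voicing — voiceless stops become voiced between vowels — gives [g].
The one attested form of 'boat', [ʒuvuɣik], shows underlying /ʒuvuɣik/. Applying the same rule between vowels gives [ʒuvuɣigɔ].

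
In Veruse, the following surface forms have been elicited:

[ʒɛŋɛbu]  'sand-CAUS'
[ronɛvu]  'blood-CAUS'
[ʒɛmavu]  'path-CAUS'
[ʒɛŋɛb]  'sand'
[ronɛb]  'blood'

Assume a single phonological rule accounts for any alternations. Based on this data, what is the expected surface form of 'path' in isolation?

'blood' shows [v] ~ [b] at the end of the stem ([ronɛvu] vs [ronɛb]).
But 'sand' keeps [b] in both environments ([ʒɛŋɛbu], [ʒɛŋɛb]), so there is no rule changing /b/ to [v] before the CAUS suffix.
Therefore /v/ is basic and [b] is derived by word-final hardening (voiced fricatives become stops word-finally).
From [ʒɛmavu] the stem 'path' is /ʒɛmav/; word-finally this yields [ʒɛmab].

[ʒɛmab]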